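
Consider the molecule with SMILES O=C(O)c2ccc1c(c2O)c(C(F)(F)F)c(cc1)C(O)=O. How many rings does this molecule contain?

2

In SMILES, each pair of matching ring-closure digits denotes one ring-closing bond; the number of such bonds equals the number of independent rings.
Ring-closure bonds here: 2.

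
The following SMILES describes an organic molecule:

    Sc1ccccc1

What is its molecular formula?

C6H6S

Walk through each heavy atom and fill implicit hydrogens from standard valence (C 4, N 3, O 2, S 2, halogen 1); for lowercase aromatic atoms, an aromatic c carries 1 H when it has two neighbours and 0 H with three, and aromatic n carries 0 H:
  atom 1: S, bond orders sum to 1 (valence 2) → 1 H
  atom 2: aromatic c, 3 neighbours → 0 H
  atom 3: aromatic c, 2 neighbours → 1 H
  atom 4: aromatic c, 2 neighbours → 1 H
  atom 5: aromatic c, 2 neighbours → 1 H
  atom 6: aromatic c, 2 neighbours → 1 H
  atom 7: aromatic c, 2 neighbours → 1 H
Totals → C:6, H:6, S:1.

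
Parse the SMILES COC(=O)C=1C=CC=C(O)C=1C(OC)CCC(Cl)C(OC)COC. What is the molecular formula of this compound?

C17H25ClO6

Walk through each heavy atom and fill implicit hydrogens from standard valence (C 4, N 3, O 2, S 2, halogen 1):
  atom 1: C, bond orders sum to 1 (valence 4) → 3 H
  atom 2: O, bond orders sum to 2 (valence 2) → 0 H
  atom 3: C, bond orders sum to 4 (valence 4) → 0 H
  atom 4: O, bond orders sum to 2 (valence 2) → 0 H
  atom 5: C, bond orders sum to 4 (valence 4) → 0 H
  atom 6: C, bond orders sum to 3 (valence 4) → 1 H
  atom 7: C, bond orders sum to 3 (valence 4) → 1 H
  atom 8: C, bond orders sum to 3 (valence 4) → 1 H
  atom 9: C, bond orders sum to 4 (valence 4) → 0 H
  atom 10: O, bond orders sum to 1 (valence 2) → 1 H
  atom 11: C, bond orders sum to 4 (valence 4) → 0 H
  atom 12: C, bond orders sum to 3 (valence 4) → 1 H
  atom 13: O, bond orders sum to 2 (valence 2) → 0 H
  atom 14: C, bond orders sum to 1 (valence 4) → 3 H
  atom 15: C, bond orders sum to 2 (valence 4) → 2 H
  atom 16: C, bond orders sum to 2 (valence 4) → 2 H
  atom 17: C, bond orders sum to 3 (valence 4) → 1 H
  atom 18: Cl (halogen, monovalent) → 0 H
  atom 19: C, bond orders sum to 3 (valence 4) → 1 H
  atom 20: O, bond orders sum to 2 (valence 2) → 0 H
  atom 21: C, bond orders sum to 1 (valence 4) → 3 H
  atom 22: C, bond orders sum to 2 (valence 4) → 2 H
  atom 23: O, bond orders sum to 2 (valence 2) → 0 H
  atom 24: C, bond orders sum to 1 (valence 4) → 3 H
Totals → C:17, H:25, Cl:1, O:6.
In Hill order: C17H25ClO6.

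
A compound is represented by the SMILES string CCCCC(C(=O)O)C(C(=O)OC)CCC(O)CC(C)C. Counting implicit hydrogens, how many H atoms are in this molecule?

30

Walk through each heavy atom and fill implicit hydrogens from standard valence (C 4, N 3, O 2, S 2, halogen 1):
  atom 1: C, bond orders sum to 1 (valence 4) → 3 H
  atom 2: C, bond orders sum to 2 (valence 4) → 2 H
  atom 3: C, bond orders sum to 2 (valence 4) → 2 H
  atom 4: C, bond orders sum to 2 (valence 4) → 2 H
  atom 5: C, bond orders sum to 3 (valence 4) → 1 H
  atom 6: C, bond orders sum to 4 (valence 4) → 0 H
  atom 7: O, bond orders sum to 2 (valence 2) → 0 H
  atom 8: O, bond orders sum to 1 (valence 2) → 1 H
  atom 9: C, bond orders sum to 3 (valence 4) → 1 H
  atom 10: C, bond orders sum to 4 (valence 4) → 0 H
  atom 11: O, bond orders sum to 2 (valence 2) → 0 H
  atom 12: O, bond orders sum to 2 (valence 2) → 0 H
  atom 13: C, bond orders sum to 1 (valence 4) → 3 H
  atom 14: C, bond orders sum to 2 (valence 4) → 2 H
  atom 15: C, bond orders sum to 2 (valence 4) → 2 H
  atom 16: C, bond orders sum to 3 (valence 4) → 1 H
  atom 17: O, bond orders sum to 1 (valence 2) → 1 H
  atom 18: C, bond orders sum to 2 (valence 4) → 2 H
  atom 19: C, bond orders sum to 3 (valence 4) → 1 H
  atom 20: C, bond orders sum to 1 (valence 4) → 3 H
  atom 21: C, bond orders sum to 1 (valence 4) → 3 H
Total hydrogens: 30.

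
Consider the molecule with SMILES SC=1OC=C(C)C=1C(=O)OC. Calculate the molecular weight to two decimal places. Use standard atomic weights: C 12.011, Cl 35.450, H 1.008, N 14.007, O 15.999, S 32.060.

172.20 g/mol

First, the molecular formula is C7H8O3S (counting implicit H from valence).
  C: 7 × 12.011 = 84.077
  H: 8 × 1.008 = 8.064
  O: 3 × 15.999 = 47.997
  S: 1 × 32.060 = 32.060
Sum: 7×12.011 + 8×1.008 + 3×15.999 + 1×32.060 = 172.198 → 172.20 g/mol.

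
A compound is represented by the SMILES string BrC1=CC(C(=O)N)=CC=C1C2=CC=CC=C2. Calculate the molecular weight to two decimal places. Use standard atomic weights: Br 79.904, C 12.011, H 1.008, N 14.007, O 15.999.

276.13 g/mol

First, the molecular formula is C13H10BrNO (counting implicit H from valence).
  Br: 1 × 79.904 = 79.904
  C: 13 × 12.011 = 156.143
  H: 10 × 1.008 = 10.080
  N: 1 × 14.007 = 14.007
  O: 1 × 15.999 = 15.999
Sum: 1×79.904 + 13×12.011 + 10×1.008 + 1×14.007 + 1×15.999 = 276.133 → 276.13 g/mol.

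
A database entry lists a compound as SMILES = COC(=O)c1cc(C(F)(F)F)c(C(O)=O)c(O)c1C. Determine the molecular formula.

Walk through each heavy atom and fill implicit hydrogens from standard valence (C 4, N 3, O 2, S 2, halogen 1); for lowercase aromatic atoms, an aromatic c carries 1 H when it has two neighbours and 0 H with three, and aromatic n carries 0 H:
  atom 1: C, bond orders sum to 1 (valence 4) → 3 H
  atom 2: O, bond orders sum to 2 (valence 2) → 0 H
  atom 3: C, bond orders sum to 4 (valence 4) → 0 H
  atom 4: O, bond orders sum to 2 (valence 2) → 0 H
  atom 5: aromatic c, 3 neighbours → 0 H
  atom 6: aromatic c, 2 neighbours → 1 H
  atom 7: aromatic c, 3 neighbours → 0 H
  atom 8: C, bond orders sum to 4 (valence 4) → 0 H
  atom 9: F (halogen, monovalent) → 0 H
  atom 10: F (halogen, monovalent) → 0 H
  atom 11: F (halogen, monovalent) → 0 H
  atom 12: aromatic c, 3 neighbours → 0 H
  atom 13: C, bond orders sum to 4 (valence 4) → 0 H
  atom 14: O, bond orders sum to 1 (valence 2) → 1 H
  atom 15: O, bond orders sum to 2 (valence 2) → 0 H
  atom 16: aromatic c, 3 neighbours → 0 H
  atom 17: O, bond orders sum to 1 (valence 2) → 1 H
  atom 18: aromatic c, 3 neighbours → 0 H
  atom 19: C, bond orders sum to 1 (valence 4) → 3 H
Totals → C:11, H:9, F:3, O:5.
In Hill order: C11H9F3O5.

C11H9F3O5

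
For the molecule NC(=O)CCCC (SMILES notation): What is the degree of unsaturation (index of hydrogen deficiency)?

Molecular formula: C5H11NO.
DoU = (2C + 2 + N − H − X) / 2, where X is the halogen count and O/S are ignored.
    = (2·5 + 2 + 1 − 11 − 0) / 2 = 2 / 2 = 1.

1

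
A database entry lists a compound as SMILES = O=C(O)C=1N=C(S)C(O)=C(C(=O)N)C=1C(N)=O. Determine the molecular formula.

C8H7N3O5S

Walk through each heavy atom and fill implicit hydrogens from standard valence (C 4, N 3, O 2, S 2, halogen 1):
  atom 1: O, bond orders sum to 2 (valence 2) → 0 H
  atom 2: C, bond orders sum to 4 (valence 4) → 0 H
  atom 3: O, bond orders sum to 1 (valence 2) → 1 H
  atom 4: C, bond orders sum to 4 (valence 4) → 0 H
  atom 5: N, bond orders sum to 3 (valence 3) → 0 H
  atom 6: C, bond orders sum to 4 (valence 4) → 0 H
  atom 7: S, bond orders sum to 1 (valence 2) → 1 H
  atom 8: C, bond orders sum to 4 (valence 4) → 0 H
  atom 9: O, bond orders sum to 1 (valence 2) → 1 H
  atom 10: C, bond orders sum to 4 (valence 4) → 0 H
  atom 11: C, bond orders sum to 4 (valence 4) → 0 H
  atom 12: O, bond orders sum to 2 (valence 2) → 0 H
  atom 13: N, bond orders sum to 1 (valence 3) → 2 H
  atom 14: C, bond orders sum to 4 (valence 4) → 0 H
  atom 15: C, bond orders sum to 4 (valence 4) → 0 H
  atom 16: N, bond orders sum to 1 (valence 3) → 2 H
  atom 17: O, bond orders sum to 2 (valence 2) → 0 H
Totals → C:8, H:7, N:3, O:5, S:1.
In Hill order: C8H7N3O5S.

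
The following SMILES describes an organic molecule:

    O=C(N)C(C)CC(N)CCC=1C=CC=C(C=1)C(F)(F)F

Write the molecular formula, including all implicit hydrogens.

Walk through each heavy atom and fill implicit hydrogens from standard valence (C 4, N 3, O 2, S 2, halogen 1):
  atom 1: O, bond orders sum to 2 (valence 2) → 0 H
  atom 2: C, bond orders sum to 4 (valence 4) → 0 H
  atom 3: N, bond orders sum to 1 (valence 3) → 2 H
  atom 4: C, bond orders sum to 3 (valence 4) → 1 H
  atom 5: C, bond orders sum to 1 (valence 4) → 3 H
  atom 6: C, bond orders sum to 2 (valence 4) → 2 H
  atom 7: C, bond orders sum to 3 (valence 4) → 1 H
  atom 8: N, bond orders sum to 1 (valence 3) → 2 H
  atom 9: C, bond orders sum to 2 (valence 4) → 2 H
  atom 10: C, bond orders sum to 2 (valence 4) → 2 H
  atom 11: C, bond orders sum to 4 (valence 4) → 0 H
  atom 12: C, bond orders sum to 3 (valence 4) → 1 H
  atom 13: C, bond orders sum to 3 (valence 4) → 1 H
  atom 14: C, bond orders sum to 3 (valence 4) → 1 H
  atom 15: C, bond orders sum to 4 (valence 4) → 0 H
  atom 16: C, bond orders sum to 3 (valence 4) → 1 H
  atom 17: C, bond orders sum to 4 (valence 4) → 0 H
  atom 18: F (halogen, monovalent) → 0 H
  atom 19: F (halogen, monovalent) → 0 H
  atom 20: F (halogen, monovalent) → 0 H
Totals → C:14, H:19, F:3, N:2, O:1.

C14H19F3N2O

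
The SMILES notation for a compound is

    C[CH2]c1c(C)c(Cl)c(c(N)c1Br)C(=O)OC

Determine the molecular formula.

C11H13BrClNO2

Walk through each heavy atom and fill implicit hydrogens from standard valence (C 4, N 3, O 2, S 2, halogen 1); for lowercase aromatic atoms, an aromatic c carries 1 H when it has two neighbours and 0 H with three, and aromatic n carries 0 H:
  atom 1: C, bond orders sum to 1 (valence 4) → 3 H
  atom 2: C with explicit H count 2
  atom 3: aromatic c, 3 neighbours → 0 H
  atom 4: aromatic c, 3 neighbours → 0 H
  atom 5: C, bond orders sum to 1 (valence 4) → 3 H
  atom 6: aromatic c, 3 neighbours → 0 H
  atom 7: Cl (halogen, monovalent) → 0 H
  atom 8: aromatic c, 3 neighbours → 0 H
  atom 9: aromatic c, 3 neighbours → 0 H
  atom 10: N, bond orders sum to 1 (valence 3) → 2 H
  atom 11: aromatic c, 3 neighbours → 0 H
  atom 12: Br (halogen, monovalent) → 0 H
  atom 13: C, bond orders sum to 4 (valence 4) → 0 H
  atom 14: O, bond orders sum to 2 (valence 2) → 0 H
  atom 15: O, bond orders sum to 2 (valence 2) → 0 H
  atom 16: C, bond orders sum to 1 (valence 4) → 3 H
Totals → C:11, H:13, Br:1, Cl:1, N:1, O:2.
In Hill order: C11H13BrClNO2.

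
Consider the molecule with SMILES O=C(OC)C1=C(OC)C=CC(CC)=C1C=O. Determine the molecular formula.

Walk through each heavy atom and fill implicit hydrogens from standard valence (C 4, N 3, O 2, S 2, halogen 1):
  atom 1: O, bond orders sum to 2 (valence 2) → 0 H
  atom 2: C, bond orders sum to 4 (valence 4) → 0 H
  atom 3: O, bond orders sum to 2 (valence 2) → 0 H
  atom 4: C, bond orders sum to 1 (valence 4) → 3 H
  atom 5: C, bond orders sum to 4 (valence 4) → 0 H
  atom 6: C, bond orders sum to 4 (valence 4) → 0 H
  atom 7: O, bond orders sum to 2 (valence 2) → 0 H
  atom 8: C, bond orders sum to 1 (valence 4) → 3 H
  atom 9: C, bond orders sum to 3 (valence 4) → 1 H
  atom 10: C, bond orders sum to 3 (valence 4) → 1 H
  atom 11: C, bond orders sum to 4 (valence 4) → 0 H
  atom 12: C, bond orders sum to 2 (valence 4) → 2 H
  atom 13: C, bond orders sum to 1 (valence 4) → 3 H
  atom 14: C, bond orders sum to 4 (valence 4) → 0 H
  atom 15: C, bond orders sum to 3 (valence 4) → 1 H
  atom 16: O, bond orders sum to 2 (valence 2) → 0 H
Totals → C:12, H:14, O:4.
In Hill order: C12H14O4.

C12H14O4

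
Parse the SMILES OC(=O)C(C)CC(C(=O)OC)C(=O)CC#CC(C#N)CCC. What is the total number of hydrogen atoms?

Walk through each heavy atom and fill implicit hydrogens from standard valence (C 4, N 3, O 2, S 2, halogen 1):
  atom 1: O, bond orders sum to 1 (valence 2) → 1 H
  atom 2: C, bond orders sum to 4 (valence 4) → 0 H
  atom 3: O, bond orders sum to 2 (valence 2) → 0 H
  atom 4: C, bond orders sum to 3 (valence 4) → 1 H
  atom 5: C, bond orders sum to 1 (valence 4) → 3 H
  atom 6: C, bond orders sum to 2 (valence 4) → 2 H
  atom 7: C, bond orders sum to 3 (valence 4) → 1 H
  atom 8: C, bond orders sum to 4 (valence 4) → 0 H
  atom 9: O, bond orders sum to 2 (valence 2) → 0 H
  atom 10: O, bond orders sum to 2 (valence 2) → 0 H
  atom 11: C, bond orders sum to 1 (valence 4) → 3 H
  atom 12: C, bond orders sum to 4 (valence 4) → 0 H
  atom 13: O, bond orders sum to 2 (valence 2) → 0 H
  atom 14: C, bond orders sum to 2 (valence 4) → 2 H
  atom 15: C, bond orders sum to 4 (valence 4) → 0 H
  atom 16: C, bond orders sum to 4 (valence 4) → 0 H
  atom 17: C, bond orders sum to 3 (valence 4) → 1 H
  atom 18: C, bond orders sum to 4 (valence 4) → 0 H
  atom 19: N, bond orders sum to 3 (valence 3) → 0 H
  atom 20: C, bond orders sum to 2 (valence 4) → 2 H
  atom 21: C, bond orders sum to 2 (valence 4) → 2 H
  atom 22: C, bond orders sum to 1 (valence 4) → 3 H
Total hydrogens: 21.

21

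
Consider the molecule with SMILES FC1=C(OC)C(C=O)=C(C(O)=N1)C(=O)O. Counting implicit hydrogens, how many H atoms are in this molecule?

6

Walk through each heavy atom and fill implicit hydrogens from standard valence (C 4, N 3, O 2, S 2, halogen 1):
  atom 1: F (halogen, monovalent) → 0 H
  atom 2: C, bond orders sum to 4 (valence 4) → 0 H
  atom 3: C, bond orders sum to 4 (valence 4) → 0 H
  atom 4: O, bond orders sum to 2 (valence 2) → 0 H
  atom 5: C, bond orders sum to 1 (valence 4) → 3 H
  atom 6: C, bond orders sum to 4 (valence 4) → 0 H
  atom 7: C, bond orders sum to 3 (valence 4) → 1 H
  atom 8: O, bond orders sum to 2 (valence 2) → 0 H
  atom 9: C, bond orders sum to 4 (valence 4) → 0 H
  atom 10: C, bond orders sum to 4 (valence 4) → 0 H
  atom 11: O, bond orders sum to 1 (valence 2) → 1 H
  atom 12: N, bond orders sum to 3 (valence 3) → 0 H
  atom 13: C, bond orders sum to 4 (valence 4) → 0 H
  atom 14: O, bond orders sum to 2 (valence 2) → 0 H
  atom 15: O, bond orders sum to 1 (valence 2) → 1 H
Total hydrogens: 6.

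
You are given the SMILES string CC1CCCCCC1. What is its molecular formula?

Walk through each heavy atom and fill implicit hydrogens from standard valence (C 4, N 3, O 2, S 2, halogen 1):
  atom 1: C, bond orders sum to 1 (valence 4) → 3 H
  atom 2: C, bond orders sum to 3 (valence 4) → 1 H
  atom 3: C, bond orders sum to 2 (valence 4) → 2 H
  atom 4: C, bond orders sum to 2 (valence 4) → 2 H
  atom 5: C, bond orders sum to 2 (valence 4) → 2 H
  atom 6: C, bond orders sum to 2 (valence 4) → 2 H
  atom 7: C, bond orders sum to 2 (valence 4) → 2 H
  atom 8: C, bond orders sum to 2 (valence 4) → 2 H
Totals → C:8, H:16.
In Hill order: C8H16.

C8H16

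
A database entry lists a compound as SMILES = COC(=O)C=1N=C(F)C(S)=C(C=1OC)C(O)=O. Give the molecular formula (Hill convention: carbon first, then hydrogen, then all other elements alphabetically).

C9H8FNO5S

Walk through each heavy atom and fill implicit hydrogens from standard valence (C 4, N 3, O 2, S 2, halogen 1):
  atom 1: C, bond orders sum to 1 (valence 4) → 3 H
  atom 2: O, bond orders sum to 2 (valence 2) → 0 H
  atom 3: C, bond orders sum to 4 (valence 4) → 0 H
  atom 4: O, bond orders sum to 2 (valence 2) → 0 H
  atom 5: C, bond orders sum to 4 (valence 4) → 0 H
  atom 6: N, bond orders sum to 3 (valence 3) → 0 H
  atom 7: C, bond orders sum to 4 (valence 4) → 0 H
  atom 8: F (halogen, monovalent) → 0 H
  atom 9: C, bond orders sum to 4 (valence 4) → 0 H
  atom 10: S, bond orders sum to 1 (valence 2) → 1 H
  atom 11: C, bond orders sum to 4 (valence 4) → 0 H
  atom 12: C, bond orders sum to 4 (valence 4) → 0 H
  atom 13: O, bond orders sum to 2 (valence 2) → 0 H
  atom 14: C, bond orders sum to 1 (valence 4) → 3 H
  atom 15: C, bond orders sum to 4 (valence 4) → 0 H
  atom 16: O, bond orders sum to 1 (valence 2) → 1 H
  atom 17: O, bond orders sum to 2 (valence 2) → 0 H
Totals → C:9, H:8, F:1, N:1, O:5, S:1.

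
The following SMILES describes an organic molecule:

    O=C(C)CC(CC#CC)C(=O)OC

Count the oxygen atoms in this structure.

3

Scan the SMILES for O atoms (remember two-letter symbols like Cl and Br are single atoms).
Oxygen count: 3.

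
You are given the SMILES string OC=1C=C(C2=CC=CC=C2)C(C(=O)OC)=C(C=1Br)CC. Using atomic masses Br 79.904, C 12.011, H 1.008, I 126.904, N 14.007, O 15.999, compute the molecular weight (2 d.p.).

First, the molecular formula is C16H15BrO3 (counting implicit H from valence).
  Br: 1 × 79.904 = 79.904
  C: 16 × 12.011 = 192.176
  H: 15 × 1.008 = 15.120
  O: 3 × 15.999 = 47.997
Sum: 1×79.904 + 16×12.011 + 15×1.008 + 3×15.999 = 335.197 → 335.20 g/mol.

335.20 g/mol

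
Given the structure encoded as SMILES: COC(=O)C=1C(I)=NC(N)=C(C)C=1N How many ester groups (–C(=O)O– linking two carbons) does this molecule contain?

1

The ester motif appears at heavy-atom position 3 in the SMILES.
Other groups present: 2 primary amine.
Ester count: 1.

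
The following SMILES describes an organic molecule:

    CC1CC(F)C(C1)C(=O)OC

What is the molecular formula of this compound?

Walk through each heavy atom and fill implicit hydrogens from standard valence (C 4, N 3, O 2, S 2, halogen 1):
  atom 1: C, bond orders sum to 1 (valence 4) → 3 H
  atom 2: C, bond orders sum to 3 (valence 4) → 1 H
  atom 3: C, bond orders sum to 2 (valence 4) → 2 H
  atom 4: C, bond orders sum to 3 (valence 4) → 1 H
  atom 5: F (halogen, monovalent) → 0 H
  atom 6: C, bond orders sum to 3 (valence 4) → 1 H
  atom 7: C, bond orders sum to 2 (valence 4) → 2 H
  atom 8: C, bond orders sum to 4 (valence 4) → 0 H
  atom 9: O, bond orders sum to 2 (valence 2) → 0 H
  atom 10: O, bond orders sum to 2 (valence 2) → 0 H
  atom 11: C, bond orders sum to 1 (valence 4) → 3 H
Totals → C:8, H:13, F:1, O:2.
In Hill order: C8H13FO2.

C8H13FO2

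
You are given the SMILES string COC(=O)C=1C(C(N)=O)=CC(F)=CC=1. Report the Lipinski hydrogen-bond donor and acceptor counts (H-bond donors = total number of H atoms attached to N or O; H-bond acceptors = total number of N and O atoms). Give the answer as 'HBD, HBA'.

Donors: find every N or O and count the H atoms it carries.
  atom 2 (O): bond orders sum to 2 → 0 H
  atom 4 (O): bond orders sum to 2 → 0 H
  atom 8 (N): bond orders sum to 1 → 2 H
  atom 9 (O): bond orders sum to 2 → 0 H
Lipinski HBD = 2.
Acceptors: N atoms = 1, O atoms = 3 → HBA = 4.

2, 4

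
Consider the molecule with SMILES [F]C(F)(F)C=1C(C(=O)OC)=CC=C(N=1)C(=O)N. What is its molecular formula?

C9H7F3N2O3

Walk through each heavy atom and fill implicit hydrogens from standard valence (C 4, N 3, O 2, S 2, halogen 1):
  atom 1: F with explicit H count 0
  atom 2: C, bond orders sum to 4 (valence 4) → 0 H
  atom 3: F (halogen, monovalent) → 0 H
  atom 4: F (halogen, monovalent) → 0 H
  atom 5: C, bond orders sum to 4 (valence 4) → 0 H
  atom 6: C, bond orders sum to 4 (valence 4) → 0 H
  atom 7: C, bond orders sum to 4 (valence 4) → 0 H
  atom 8: O, bond orders sum to 2 (valence 2) → 0 H
  atom 9: O, bond orders sum to 2 (valence 2) → 0 H
  atom 10: C, bond orders sum to 1 (valence 4) → 3 H
  atom 11: C, bond orders sum to 3 (valence 4) → 1 H
  atom 12: C, bond orders sum to 3 (valence 4) → 1 H
  atom 13: C, bond orders sum to 4 (valence 4) → 0 H
  atom 14: N, bond orders sum to 3 (valence 3) → 0 H
  atom 15: C, bond orders sum to 4 (valence 4) → 0 H
  atom 16: O, bond orders sum to 2 (valence 2) → 0 H
  atom 17: N, bond orders sum to 1 (valence 3) → 2 H
Totals → C:9, H:7, F:3, N:2, O:3.
In Hill order: C9H7F3N2O3.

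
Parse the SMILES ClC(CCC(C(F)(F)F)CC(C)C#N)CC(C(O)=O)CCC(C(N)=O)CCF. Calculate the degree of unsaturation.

Degree of unsaturation = (number of rings) + (number of π bonds).
Ring closures in the SMILES: 0.
π bonds: 2 double bonds (each 1 DoU), 1 triple bond (each 2 DoU) → 4 DoU from unsaturation.
Total DoU = 0 + 4 = 4.

4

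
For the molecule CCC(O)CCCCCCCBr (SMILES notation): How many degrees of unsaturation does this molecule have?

0

Molecular formula: C10H21BrO.
DoU = (2C + 2 + N − H − X) / 2, where X is the halogen count and O/S are ignored.
    = (2·10 + 2 + 0 − 21 − 1) / 2 = 0 / 2 = 0.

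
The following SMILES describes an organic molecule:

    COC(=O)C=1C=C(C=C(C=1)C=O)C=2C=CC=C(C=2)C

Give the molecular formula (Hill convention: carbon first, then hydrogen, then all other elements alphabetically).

Walk through each heavy atom and fill implicit hydrogens from standard valence (C 4, N 3, O 2, S 2, halogen 1):
  atom 1: C, bond orders sum to 1 (valence 4) → 3 H
  atom 2: O, bond orders sum to 2 (valence 2) → 0 H
  atom 3: C, bond orders sum to 4 (valence 4) → 0 H
  atom 4: O, bond orders sum to 2 (valence 2) → 0 H
  atom 5: C, bond orders sum to 4 (valence 4) → 0 H
  atom 6: C, bond orders sum to 3 (valence 4) → 1 H
  atom 7: C, bond orders sum to 4 (valence 4) → 0 H
  atom 8: C, bond orders sum to 3 (valence 4) → 1 H
  atom 9: C, bond orders sum to 4 (valence 4) → 0 H
  atom 10: C, bond orders sum to 3 (valence 4) → 1 H
  atom 11: C, bond orders sum to 3 (valence 4) → 1 H
  atom 12: O, bond orders sum to 2 (valence 2) → 0 H
  atom 13: C, bond orders sum to 4 (valence 4) → 0 H
  atom 14: C, bond orders sum to 3 (valence 4) → 1 H
  atom 15: C, bond orders sum to 3 (valence 4) → 1 H
  atom 16: C, bond orders sum to 3 (valence 4) → 1 H
  atom 17: C, bond orders sum to 4 (valence 4) → 0 H
  atom 18: C, bond orders sum to 3 (valence 4) → 1 H
  atom 19: C, bond orders sum to 1 (valence 4) → 3 H
Totals → C:16, H:14, O:3.
In Hill order: C16H14O3.

C16H14O3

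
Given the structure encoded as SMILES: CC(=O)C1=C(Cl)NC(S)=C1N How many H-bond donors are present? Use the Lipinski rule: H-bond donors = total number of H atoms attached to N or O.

3

Donors: find every N or O and count the H atoms it carries.
  atom 3 (O): bond orders sum to 2 → 0 H
  atom 7 (N): bond orders sum to 2 → 1 H
  atom 11 (N): bond orders sum to 1 → 2 H
Lipinski HBD = 3.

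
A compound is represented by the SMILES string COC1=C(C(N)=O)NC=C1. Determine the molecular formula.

C6H8N2O2

Walk through each heavy atom and fill implicit hydrogens from standard valence (C 4, N 3, O 2, S 2, halogen 1):
  atom 1: C, bond orders sum to 1 (valence 4) → 3 H
  atom 2: O, bond orders sum to 2 (valence 2) → 0 H
  atom 3: C, bond orders sum to 4 (valence 4) → 0 H
  atom 4: C, bond orders sum to 4 (valence 4) → 0 H
  atom 5: C, bond orders sum to 4 (valence 4) → 0 H
  atom 6: N, bond orders sum to 1 (valence 3) → 2 H
  atom 7: O, bond orders sum to 2 (valence 2) → 0 H
  atom 8: N, bond orders sum to 2 (valence 3) → 1 H
  atom 9: C, bond orders sum to 3 (valence 4) → 1 H
  atom 10: C, bond orders sum to 3 (valence 4) → 1 H
Totals → C:6, H:8, N:2, O:2.
In Hill order: C6H8N2O2.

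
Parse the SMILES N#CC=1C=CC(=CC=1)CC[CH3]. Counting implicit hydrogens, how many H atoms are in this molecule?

Walk through each heavy atom and fill implicit hydrogens from standard valence (C 4, N 3, O 2, S 2, halogen 1):
  atom 1: N, bond orders sum to 3 (valence 3) → 0 H
  atom 2: C, bond orders sum to 4 (valence 4) → 0 H
  atom 3: C, bond orders sum to 4 (valence 4) → 0 H
  atom 4: C, bond orders sum to 3 (valence 4) → 1 H
  atom 5: C, bond orders sum to 3 (valence 4) → 1 H
  atom 6: C, bond orders sum to 4 (valence 4) → 0 H
  atom 7: C, bond orders sum to 3 (valence 4) → 1 H
  atom 8: C, bond orders sum to 3 (valence 4) → 1 H
  atom 9: C, bond orders sum to 2 (valence 4) → 2 H
  atom 10: C, bond orders sum to 2 (valence 4) → 2 H
  atom 11: C with explicit H count 3
Total hydrogens: 11.

11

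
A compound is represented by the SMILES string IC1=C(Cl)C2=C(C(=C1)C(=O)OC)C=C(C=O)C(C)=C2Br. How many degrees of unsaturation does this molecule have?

Molecular formula: C14H9BrClIO3.
DoU = (2C + 2 + N − H − X) / 2, where X is the halogen count and O/S are ignored.
    = (2·14 + 2 + 0 − 9 − 3) / 2 = 18 / 2 = 9.

9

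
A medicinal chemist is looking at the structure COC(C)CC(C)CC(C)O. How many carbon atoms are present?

9

Count every carbon token in the SMILES (each C, including those in ring-closure positions and inside branches).
Carbon count: 9.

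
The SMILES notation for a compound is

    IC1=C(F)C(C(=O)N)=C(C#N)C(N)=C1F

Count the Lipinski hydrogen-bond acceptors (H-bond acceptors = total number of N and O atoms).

4

N atoms: 3; O atoms: 1.
Lipinski HBA = 3 + 1 = 4.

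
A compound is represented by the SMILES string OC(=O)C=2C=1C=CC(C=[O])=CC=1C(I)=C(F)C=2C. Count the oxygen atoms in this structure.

3

Scan the SMILES for O atoms (remember two-letter symbols like Cl and Br are single atoms).
Oxygen count: 3.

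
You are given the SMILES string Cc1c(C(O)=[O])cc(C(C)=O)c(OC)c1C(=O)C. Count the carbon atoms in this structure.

Count every carbon token in the SMILES (each C, including those in ring-closure positions and inside branches).
Carbon count: 13.

13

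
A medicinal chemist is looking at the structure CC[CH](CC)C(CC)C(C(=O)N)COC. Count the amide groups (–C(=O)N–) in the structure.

The amide motif appears at heavy-atom position 10 in the SMILES.
Other groups present: 1 ether.
Amide count: 1.

1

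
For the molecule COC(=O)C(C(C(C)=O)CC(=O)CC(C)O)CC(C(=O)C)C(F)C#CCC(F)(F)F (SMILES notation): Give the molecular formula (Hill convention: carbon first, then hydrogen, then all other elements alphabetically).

Walk through each heavy atom and fill implicit hydrogens from standard valence (C 4, N 3, O 2, S 2, halogen 1):
  atom 1: C, bond orders sum to 1 (valence 4) → 3 H
  atom 2: O, bond orders sum to 2 (valence 2) → 0 H
  atom 3: C, bond orders sum to 4 (valence 4) → 0 H
  atom 4: O, bond orders sum to 2 (valence 2) → 0 H
  atom 5: C, bond orders sum to 3 (valence 4) → 1 H
  atom 6: C, bond orders sum to 3 (valence 4) → 1 H
  atom 7: C, bond orders sum to 4 (valence 4) → 0 H
  atom 8: C, bond orders sum to 1 (valence 4) → 3 H
  atom 9: O, bond orders sum to 2 (valence 2) → 0 H
  atom 10: C, bond orders sum to 2 (valence 4) → 2 H
  atom 11: C, bond orders sum to 4 (valence 4) → 0 H
  atom 12: O, bond orders sum to 2 (valence 2) → 0 H
  atom 13: C, bond orders sum to 2 (valence 4) → 2 H
  atom 14: C, bond orders sum to 3 (valence 4) → 1 H
  atom 15: C, bond orders sum to 1 (valence 4) → 3 H
  atom 16: O, bond orders sum to 1 (valence 2) → 1 H
  atom 17: C, bond orders sum to 2 (valence 4) → 2 H
  atom 18: C, bond orders sum to 3 (valence 4) → 1 H
  atom 19: C, bond orders sum to 4 (valence 4) → 0 H
  atom 20: O, bond orders sum to 2 (valence 2) → 0 H
  atom 21: C, bond orders sum to 1 (valence 4) → 3 H
  atom 22: C, bond orders sum to 3 (valence 4) → 1 H
  atom 23: F (halogen, monovalent) → 0 H
  atom 24: C, bond orders sum to 4 (valence 4) → 0 H
  atom 25: C, bond orders sum to 4 (valence 4) → 0 H
  atom 26: C, bond orders sum to 2 (valence 4) → 2 H
  atom 27: C, bond orders sum to 4 (valence 4) → 0 H
  atom 28: F (halogen, monovalent) → 0 H
  atom 29: F (halogen, monovalent) → 0 H
  atom 30: F (halogen, monovalent) → 0 H
Totals → C:20, H:26, F:4, O:6.
In Hill order: C20H26F4O6.

C20H26F4O6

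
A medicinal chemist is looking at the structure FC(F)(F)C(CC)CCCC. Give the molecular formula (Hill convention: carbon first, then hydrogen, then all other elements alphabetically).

C8H15F3

Walk through each heavy atom and fill implicit hydrogens from standard valence (C 4, N 3, O 2, S 2, halogen 1):
  atom 1: F (halogen, monovalent) → 0 H
  atom 2: C, bond orders sum to 4 (valence 4) → 0 H
  atom 3: F (halogen, monovalent) → 0 H
  atom 4: F (halogen, monovalent) → 0 H
  atom 5: C, bond orders sum to 3 (valence 4) → 1 H
  atom 6: C, bond orders sum to 2 (valence 4) → 2 H
  atom 7: C, bond orders sum to 1 (valence 4) → 3 H
  atom 8: C, bond orders sum to 2 (valence 4) → 2 H
  atom 9: C, bond orders sum to 2 (valence 4) → 2 H
  atom 10: C, bond orders sum to 2 (valence 4) → 2 H
  atom 11: C, bond orders sum to 1 (valence 4) → 3 H
Totals → C:8, H:15, F:3.
In Hill order: C8H15F3.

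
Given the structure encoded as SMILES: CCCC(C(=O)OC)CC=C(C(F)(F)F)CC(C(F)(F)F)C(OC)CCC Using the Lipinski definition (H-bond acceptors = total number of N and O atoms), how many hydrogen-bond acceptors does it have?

N atoms: 0; O atoms: 3.
Lipinski HBA = 0 + 3 = 3.

3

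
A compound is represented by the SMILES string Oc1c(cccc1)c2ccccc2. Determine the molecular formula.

Walk through each heavy atom and fill implicit hydrogens from standard valence (C 4, N 3, O 2, S 2, halogen 1); for lowercase aromatic atoms, an aromatic c carries 1 H when it has two neighbours and 0 H with three, and aromatic n carries 0 H:
  atom 1: O, bond orders sum to 1 (valence 2) → 1 H
  atom 2: aromatic c, 3 neighbours → 0 H
  atom 3: aromatic c, 3 neighbours → 0 H
  atom 4: aromatic c, 2 neighbours → 1 H
  atom 5: aromatic c, 2 neighbours → 1 H
  atom 6: aromatic c, 2 neighbours → 1 H
  atom 7: aromatic c, 2 neighbours → 1 H
  atom 8: aromatic c, 3 neighbours → 0 H
  atom 9: aromatic c, 2 neighbours → 1 H
  atom 10: aromatic c, 2 neighbours → 1 H
  atom 11: aromatic c, 2 neighbours → 1 H
  atom 12: aromatic c, 2 neighbours → 1 H
  atom 13: aromatic c, 2 neighbours → 1 H
Totals → C:12, H:10, O:1.

C12H10O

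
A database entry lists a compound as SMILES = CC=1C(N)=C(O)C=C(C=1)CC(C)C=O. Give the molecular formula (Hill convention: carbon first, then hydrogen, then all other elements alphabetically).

Walk through each heavy atom and fill implicit hydrogens from standard valence (C 4, N 3, O 2, S 2, halogen 1):
  atom 1: C, bond orders sum to 1 (valence 4) → 3 H
  atom 2: C, bond orders sum to 4 (valence 4) → 0 H
  atom 3: C, bond orders sum to 4 (valence 4) → 0 H
  atom 4: N, bond orders sum to 1 (valence 3) → 2 H
  atom 5: C, bond orders sum to 4 (valence 4) → 0 H
  atom 6: O, bond orders sum to 1 (valence 2) → 1 H
  atom 7: C, bond orders sum to 3 (valence 4) → 1 H
  atom 8: C, bond orders sum to 4 (valence 4) → 0 H
  atom 9: C, bond orders sum to 3 (valence 4) → 1 H
  atom 10: C, bond orders sum to 2 (valence 4) → 2 H
  atom 11: C, bond orders sum to 3 (valence 4) → 1 H
  atom 12: C, bond orders sum to 1 (valence 4) → 3 H
  atom 13: C, bond orders sum to 3 (valence 4) → 1 H
  atom 14: O, bond orders sum to 2 (valence 2) → 0 H
Totals → C:11, H:15, N:1, O:2.
In Hill order: C11H15NO2.

C11H15NO2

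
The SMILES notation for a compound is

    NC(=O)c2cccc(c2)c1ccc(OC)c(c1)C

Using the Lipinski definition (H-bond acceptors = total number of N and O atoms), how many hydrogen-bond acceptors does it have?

N atoms: 1; O atoms: 2.
Lipinski HBA = 1 + 2 = 3.

3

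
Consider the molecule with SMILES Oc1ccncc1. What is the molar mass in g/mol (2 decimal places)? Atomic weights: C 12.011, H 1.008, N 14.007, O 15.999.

95.10 g/mol

First, the molecular formula is C5H5NO (counting implicit H from valence).
  C: 5 × 12.011 = 60.055
  H: 5 × 1.008 = 5.040
  N: 1 × 14.007 = 14.007
  O: 1 × 15.999 = 15.999
Sum: 5×12.011 + 5×1.008 + 1×14.007 + 1×15.999 = 95.101 → 95.10 g/mol.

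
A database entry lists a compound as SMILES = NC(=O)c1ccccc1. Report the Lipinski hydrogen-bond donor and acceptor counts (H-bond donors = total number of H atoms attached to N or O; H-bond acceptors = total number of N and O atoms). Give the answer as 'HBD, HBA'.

2, 2

Donors: find every N or O and count the H atoms it carries.
  atom 1 (N): bond orders sum to 1 → 2 H
  atom 3 (O): bond orders sum to 2 → 0 H
Lipinski HBD = 2.
Acceptors: N atoms = 1, O atoms = 1 → HBA = 2.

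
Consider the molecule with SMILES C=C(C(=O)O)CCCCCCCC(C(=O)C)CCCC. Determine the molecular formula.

Walk through each heavy atom and fill implicit hydrogens from standard valence (C 4, N 3, O 2, S 2, halogen 1):
  atom 1: C, bond orders sum to 2 (valence 4) → 2 H
  atom 2: C, bond orders sum to 4 (valence 4) → 0 H
  atom 3: C, bond orders sum to 4 (valence 4) → 0 H
  atom 4: O, bond orders sum to 2 (valence 2) → 0 H
  atom 5: O, bond orders sum to 1 (valence 2) → 1 H
  atom 6: C, bond orders sum to 2 (valence 4) → 2 H
  atom 7: C, bond orders sum to 2 (valence 4) → 2 H
  atom 8: C, bond orders sum to 2 (valence 4) → 2 H
  atom 9: C, bond orders sum to 2 (valence 4) → 2 H
  atom 10: C, bond orders sum to 2 (valence 4) → 2 H
  atom 11: C, bond orders sum to 2 (valence 4) → 2 H
  atom 12: C, bond orders sum to 2 (valence 4) → 2 H
  atom 13: C, bond orders sum to 3 (valence 4) → 1 H
  atom 14: C, bond orders sum to 4 (valence 4) → 0 H
  atom 15: O, bond orders sum to 2 (valence 2) → 0 H
  atom 16: C, bond orders sum to 1 (valence 4) → 3 H
  atom 17: C, bond orders sum to 2 (valence 4) → 2 H
  atom 18: C, bond orders sum to 2 (valence 4) → 2 H
  atom 19: C, bond orders sum to 2 (valence 4) → 2 H
  atom 20: C, bond orders sum to 1 (valence 4) → 3 H
Totals → C:17, H:30, O:3.

C17H30O3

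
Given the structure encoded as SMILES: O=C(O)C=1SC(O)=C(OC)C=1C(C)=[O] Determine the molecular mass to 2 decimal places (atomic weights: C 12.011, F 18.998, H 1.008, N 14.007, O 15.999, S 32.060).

First, the molecular formula is C8H8O5S (counting implicit H from valence).
  C: 8 × 12.011 = 96.088
  H: 8 × 1.008 = 8.064
  O: 5 × 15.999 = 79.995
  S: 1 × 32.060 = 32.060
Sum: 8×12.011 + 8×1.008 + 5×15.999 + 1×32.060 = 216.207 → 216.21 g/mol.

216.21 g/mol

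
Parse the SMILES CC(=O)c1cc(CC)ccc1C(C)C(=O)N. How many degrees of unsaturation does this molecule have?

6

Molecular formula: C13H17NO2.
DoU = (2C + 2 + N − H − X) / 2, where X is the halogen count and O/S are ignored.
    = (2·13 + 2 + 1 − 17 − 0) / 2 = 12 / 2 = 6.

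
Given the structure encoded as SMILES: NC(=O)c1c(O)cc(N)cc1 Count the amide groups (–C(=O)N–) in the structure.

1

The amide motif appears at heavy-atom position 2 in the SMILES.
Other groups present: 1 hydroxyl, 1 primary amine.
Amide count: 1.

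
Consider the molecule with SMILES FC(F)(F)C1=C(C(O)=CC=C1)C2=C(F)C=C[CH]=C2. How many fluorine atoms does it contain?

Scan the SMILES for F atoms (remember two-letter symbols like Cl and Br are single atoms).
Fluorine count: 4.

4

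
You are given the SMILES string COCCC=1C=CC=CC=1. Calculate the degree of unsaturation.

4

Molecular formula: C9H12O.
DoU = (2C + 2 + N − H − X) / 2, where X is the halogen count and O/S are ignored.
    = (2·9 + 2 + 0 − 12 − 0) / 2 = 8 / 2 = 4.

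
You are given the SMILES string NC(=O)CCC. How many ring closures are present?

0

In SMILES, each pair of matching ring-closure digits denotes one ring-closing bond; the number of such bonds equals the number of independent rings.
Ring-closure bonds here: 0.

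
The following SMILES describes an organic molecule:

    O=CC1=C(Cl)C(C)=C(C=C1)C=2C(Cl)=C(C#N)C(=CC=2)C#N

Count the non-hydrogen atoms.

21

Every atom symbol written in the SMILES (organic subset) is one heavy atom; implicit H are not written.
Heavy atoms by element → C:16, Cl:2, N:2, O:1.
Total: 21.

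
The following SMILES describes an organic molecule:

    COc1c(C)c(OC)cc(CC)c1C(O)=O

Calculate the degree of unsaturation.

5

Molecular formula: C12H16O4.
DoU = (2C + 2 + N − H − X) / 2, where X is the halogen count and O/S are ignored.
    = (2·12 + 2 + 0 − 16 − 0) / 2 = 10 / 2 = 5.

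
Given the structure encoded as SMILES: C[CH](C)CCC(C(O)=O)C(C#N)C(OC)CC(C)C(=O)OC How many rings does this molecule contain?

0

In SMILES, each pair of matching ring-closure digits denotes one ring-closing bond; the number of such bonds equals the number of independent rings.
Ring-closure bonds here: 0.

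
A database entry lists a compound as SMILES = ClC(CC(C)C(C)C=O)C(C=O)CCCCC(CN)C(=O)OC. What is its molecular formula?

Walk through each heavy atom and fill implicit hydrogens from standard valence (C 4, N 3, O 2, S 2, halogen 1):
  atom 1: Cl (halogen, monovalent) → 0 H
  atom 2: C, bond orders sum to 3 (valence 4) → 1 H
  atom 3: C, bond orders sum to 2 (valence 4) → 2 H
  atom 4: C, bond orders sum to 3 (valence 4) → 1 H
  atom 5: C, bond orders sum to 1 (valence 4) → 3 H
  atom 6: C, bond orders sum to 3 (valence 4) → 1 H
  atom 7: C, bond orders sum to 1 (valence 4) → 3 H
  atom 8: C, bond orders sum to 3 (valence 4) → 1 H
  atom 9: O, bond orders sum to 2 (valence 2) → 0 H
  atom 10: C, bond orders sum to 3 (valence 4) → 1 H
  atom 11: C, bond orders sum to 3 (valence 4) → 1 H
  atom 12: O, bond orders sum to 2 (valence 2) → 0 H
  atom 13: C, bond orders sum to 2 (valence 4) → 2 H
  atom 14: C, bond orders sum to 2 (valence 4) → 2 H
  atom 15: C, bond orders sum to 2 (valence 4) → 2 H
  atom 16: C, bond orders sum to 2 (valence 4) → 2 H
  atom 17: C, bond orders sum to 3 (valence 4) → 1 H
  atom 18: C, bond orders sum to 2 (valence 4) → 2 H
  atom 19: N, bond orders sum to 1 (valence 3) → 2 H
  atom 20: C, bond orders sum to 4 (valence 4) → 0 H
  atom 21: O, bond orders sum to 2 (valence 2) → 0 H
  atom 22: O, bond orders sum to 2 (valence 2) → 0 H
  atom 23: C, bond orders sum to 1 (valence 4) → 3 H
Totals → C:17, H:30, Cl:1, N:1, O:4.

C17H30ClNO4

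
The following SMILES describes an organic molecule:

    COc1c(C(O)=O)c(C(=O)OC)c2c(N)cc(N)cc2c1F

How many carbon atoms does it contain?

14

Count every carbon token in the SMILES (each C, including those in ring-closure positions and inside branches).
Carbon count: 14.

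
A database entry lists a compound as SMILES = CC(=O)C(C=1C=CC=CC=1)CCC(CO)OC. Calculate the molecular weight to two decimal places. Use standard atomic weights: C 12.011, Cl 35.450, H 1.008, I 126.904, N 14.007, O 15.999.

236.31 g/mol

First, the molecular formula is C14H20O3 (counting implicit H from valence).
  C: 14 × 12.011 = 168.154
  H: 20 × 1.008 = 20.160
  O: 3 × 15.999 = 47.997
Sum: 14×12.011 + 20×1.008 + 3×15.999 = 236.311 → 236.31 g/mol.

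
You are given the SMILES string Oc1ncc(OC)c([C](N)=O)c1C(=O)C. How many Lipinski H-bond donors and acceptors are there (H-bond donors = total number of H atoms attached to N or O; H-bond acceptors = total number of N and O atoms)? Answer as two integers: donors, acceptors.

3, 6

Donors: find every N or O and count the H atoms it carries.
  atom 1 (O): bond orders sum to 1 → 1 H
  atom 3 (N): bond orders sum to 3 → 0 H
  atom 6 (O): bond orders sum to 2 → 0 H
  atom 10 (N): bond orders sum to 1 → 2 H
  atom 11 (O): bond orders sum to 2 → 0 H
  atom 14 (O): bond orders sum to 2 → 0 H
Lipinski HBD = 3.
Acceptors: N atoms = 2, O atoms = 4 → HBA = 6.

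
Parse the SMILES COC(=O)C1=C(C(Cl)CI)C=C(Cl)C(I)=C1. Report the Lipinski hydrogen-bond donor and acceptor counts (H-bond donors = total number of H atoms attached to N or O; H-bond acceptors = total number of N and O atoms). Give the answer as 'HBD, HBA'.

0, 2

Donors: find every N or O and count the H atoms it carries.
  atom 2 (O): bond orders sum to 2 → 0 H
  atom 4 (O): bond orders sum to 2 → 0 H
Lipinski HBD = 0.
Acceptors: N atoms = 0, O atoms = 2 → HBA = 2.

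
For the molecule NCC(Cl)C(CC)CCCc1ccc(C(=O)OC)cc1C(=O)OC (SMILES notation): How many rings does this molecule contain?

1

In SMILES, each pair of matching ring-closure digits denotes one ring-closing bond; the number of such bonds equals the number of independent rings.
Ring-closure bonds here: 1.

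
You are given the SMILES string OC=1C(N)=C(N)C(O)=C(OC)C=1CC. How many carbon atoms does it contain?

Count every carbon token in the SMILES (each C, including those in ring-closure positions and inside branches).
Carbon count: 9.

9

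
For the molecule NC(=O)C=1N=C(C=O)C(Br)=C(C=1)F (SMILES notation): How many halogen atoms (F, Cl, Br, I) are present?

2

Halogen atoms appear at heavy-atom positions 10, 13 (1×Br, 1×F).
Other groups present: 1 aldehyde, 1 amide.
Halogen count: 2.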